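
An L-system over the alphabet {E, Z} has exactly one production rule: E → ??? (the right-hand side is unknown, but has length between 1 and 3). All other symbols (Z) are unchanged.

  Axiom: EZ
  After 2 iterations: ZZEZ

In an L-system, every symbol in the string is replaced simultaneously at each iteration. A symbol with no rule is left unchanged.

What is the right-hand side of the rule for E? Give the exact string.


Answer: ZE

Derivation:
Trying E → ZE:
  Step 0: EZ
  Step 1: ZEZ
  Step 2: ZZEZ
Matches the given result.


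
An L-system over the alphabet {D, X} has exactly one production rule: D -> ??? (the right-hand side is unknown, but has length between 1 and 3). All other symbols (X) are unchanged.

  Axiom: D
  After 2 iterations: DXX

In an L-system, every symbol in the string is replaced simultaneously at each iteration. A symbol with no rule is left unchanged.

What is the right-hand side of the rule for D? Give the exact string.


Trying D -> DX:
  Step 0: D
  Step 1: DX
  Step 2: DXX
Matches the given result.

Answer: DX


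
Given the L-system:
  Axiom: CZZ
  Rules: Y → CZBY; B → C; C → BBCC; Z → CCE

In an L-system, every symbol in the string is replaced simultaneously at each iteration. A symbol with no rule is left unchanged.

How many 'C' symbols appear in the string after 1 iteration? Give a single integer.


Step 0: CZZ  (1 'C')
Step 1: BBCCCCECCE  (6 'C')

Answer: 6


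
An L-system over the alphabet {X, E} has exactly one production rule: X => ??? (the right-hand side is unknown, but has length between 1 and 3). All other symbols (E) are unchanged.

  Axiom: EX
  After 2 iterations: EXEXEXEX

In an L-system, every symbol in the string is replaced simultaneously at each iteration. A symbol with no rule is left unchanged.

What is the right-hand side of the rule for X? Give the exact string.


Answer: XEX

Derivation:
Trying X => XEX:
  Step 0: EX
  Step 1: EXEX
  Step 2: EXEXEXEX
Matches the given result.


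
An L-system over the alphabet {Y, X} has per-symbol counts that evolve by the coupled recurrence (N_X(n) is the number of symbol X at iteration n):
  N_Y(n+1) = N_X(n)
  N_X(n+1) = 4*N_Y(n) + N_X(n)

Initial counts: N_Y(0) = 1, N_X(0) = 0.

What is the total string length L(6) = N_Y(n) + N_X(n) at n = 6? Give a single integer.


Step 0: N_Y=1, N_X=0, L=1
Step 1: N_Y=0, N_X=4, L=4
Step 2: N_Y=4, N_X=4, L=8
Step 3: N_Y=4, N_X=20, L=24
Step 4: N_Y=20, N_X=36, L=56
Step 5: N_Y=36, N_X=116, L=152
Step 6: N_Y=116, N_X=260, L=376

Answer: 376


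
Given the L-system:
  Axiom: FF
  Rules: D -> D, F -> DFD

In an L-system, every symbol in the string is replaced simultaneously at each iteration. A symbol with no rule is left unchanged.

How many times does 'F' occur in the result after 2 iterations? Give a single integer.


Step 0: FF  (2 'F')
Step 1: DFDDFD  (2 'F')
Step 2: DDFDDDDFDD  (2 'F')

Answer: 2


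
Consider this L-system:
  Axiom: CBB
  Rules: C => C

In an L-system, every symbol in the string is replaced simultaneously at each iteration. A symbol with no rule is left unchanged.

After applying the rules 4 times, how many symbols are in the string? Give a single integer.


Step 0: length = 3
Step 1: length = 3
Step 2: length = 3
Step 3: length = 3
Step 4: length = 3

Answer: 3


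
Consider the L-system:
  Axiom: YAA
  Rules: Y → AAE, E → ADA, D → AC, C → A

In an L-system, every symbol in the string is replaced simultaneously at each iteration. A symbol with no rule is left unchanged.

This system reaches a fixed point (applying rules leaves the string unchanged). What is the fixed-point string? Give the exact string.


Step 0: YAA
Step 1: AAEAA
Step 2: AAADAAA
Step 3: AAAACAAA
Step 4: AAAAAAAA
Step 5: AAAAAAAA  (unchanged — fixed point at step 4)

Answer: AAAAAAAA


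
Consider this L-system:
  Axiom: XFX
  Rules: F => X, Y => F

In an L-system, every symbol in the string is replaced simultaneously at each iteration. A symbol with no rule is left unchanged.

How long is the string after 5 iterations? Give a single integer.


Answer: 3

Derivation:
Step 0: length = 3
Step 1: length = 3
Step 2: length = 3
Step 3: length = 3
Step 4: length = 3
Step 5: length = 3


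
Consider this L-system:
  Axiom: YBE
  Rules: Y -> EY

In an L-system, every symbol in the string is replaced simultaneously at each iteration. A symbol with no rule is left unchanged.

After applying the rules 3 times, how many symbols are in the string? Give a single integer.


Answer: 6

Derivation:
Step 0: length = 3
Step 1: length = 4
Step 2: length = 5
Step 3: length = 6


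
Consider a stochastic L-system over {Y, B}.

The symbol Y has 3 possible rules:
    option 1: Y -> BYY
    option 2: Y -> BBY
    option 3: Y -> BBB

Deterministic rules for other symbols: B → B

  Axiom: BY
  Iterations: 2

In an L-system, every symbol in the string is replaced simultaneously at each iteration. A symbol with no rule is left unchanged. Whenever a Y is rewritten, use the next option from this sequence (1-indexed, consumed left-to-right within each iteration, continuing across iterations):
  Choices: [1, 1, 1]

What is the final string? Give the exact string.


Answer: BBBYYBYY

Derivation:
Step 0: BY
Step 1: BBYY  (used choices [1])
Step 2: BBBYYBYY  (used choices [1, 1])


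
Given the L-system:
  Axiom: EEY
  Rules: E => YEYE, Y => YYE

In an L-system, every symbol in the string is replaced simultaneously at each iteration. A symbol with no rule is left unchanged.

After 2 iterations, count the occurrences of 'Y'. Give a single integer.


Answer: 22

Derivation:
Step 0: EEY  (1 'Y')
Step 1: YEYEYEYEYYE  (6 'Y')
Step 2: YYEYEYEYYEYEYEYYEYEYEYYEYEYEYYEYYEYEYE  (22 'Y')


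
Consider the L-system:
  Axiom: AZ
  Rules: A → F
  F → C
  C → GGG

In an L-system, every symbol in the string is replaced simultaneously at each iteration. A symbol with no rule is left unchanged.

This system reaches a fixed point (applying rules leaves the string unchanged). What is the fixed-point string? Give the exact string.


Answer: GGGZ

Derivation:
Step 0: AZ
Step 1: FZ
Step 2: CZ
Step 3: GGGZ
Step 4: GGGZ  (unchanged — fixed point at step 3)


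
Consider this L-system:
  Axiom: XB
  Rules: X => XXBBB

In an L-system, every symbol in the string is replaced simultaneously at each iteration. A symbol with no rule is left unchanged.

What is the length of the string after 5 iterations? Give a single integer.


Answer: 126

Derivation:
Step 0: length = 2
Step 1: length = 6
Step 2: length = 14
Step 3: length = 30
Step 4: length = 62
Step 5: length = 126


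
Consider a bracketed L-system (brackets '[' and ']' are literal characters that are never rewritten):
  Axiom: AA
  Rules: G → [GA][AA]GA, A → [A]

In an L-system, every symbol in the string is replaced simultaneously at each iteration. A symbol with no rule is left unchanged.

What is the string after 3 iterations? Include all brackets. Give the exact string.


Step 0: AA
Step 1: [A][A]
Step 2: [[A]][[A]]
Step 3: [[[A]]][[[A]]]

Answer: [[[A]]][[[A]]]


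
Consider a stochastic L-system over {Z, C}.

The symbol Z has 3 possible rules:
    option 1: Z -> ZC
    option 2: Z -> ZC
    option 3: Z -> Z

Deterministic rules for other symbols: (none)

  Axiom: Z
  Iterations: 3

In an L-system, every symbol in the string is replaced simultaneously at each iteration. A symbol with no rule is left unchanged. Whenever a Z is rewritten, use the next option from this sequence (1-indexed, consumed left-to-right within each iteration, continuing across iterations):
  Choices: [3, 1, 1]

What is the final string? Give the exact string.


Step 0: Z
Step 1: Z  (used choices [3])
Step 2: ZC  (used choices [1])
Step 3: ZCC  (used choices [1])

Answer: ZCC


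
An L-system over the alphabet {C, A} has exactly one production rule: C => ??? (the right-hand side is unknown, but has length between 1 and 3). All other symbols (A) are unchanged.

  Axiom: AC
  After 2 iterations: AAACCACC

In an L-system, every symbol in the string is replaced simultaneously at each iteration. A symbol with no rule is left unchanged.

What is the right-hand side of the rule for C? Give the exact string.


Trying C => ACC:
  Step 0: AC
  Step 1: AACC
  Step 2: AAACCACC
Matches the given result.

Answer: ACC


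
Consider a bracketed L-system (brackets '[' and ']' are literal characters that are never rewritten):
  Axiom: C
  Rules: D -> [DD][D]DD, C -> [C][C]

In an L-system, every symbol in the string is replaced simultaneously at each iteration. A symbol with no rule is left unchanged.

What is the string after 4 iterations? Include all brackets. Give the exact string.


Answer: [[[[C][C]][[C][C]]][[[C][C]][[C][C]]]][[[[C][C]][[C][C]]][[[C][C]][[C][C]]]]

Derivation:
Step 0: C
Step 1: [C][C]
Step 2: [[C][C]][[C][C]]
Step 3: [[[C][C]][[C][C]]][[[C][C]][[C][C]]]
Step 4: [[[[C][C]][[C][C]]][[[C][C]][[C][C]]]][[[[C][C]][[C][C]]][[[C][C]][[C][C]]]]


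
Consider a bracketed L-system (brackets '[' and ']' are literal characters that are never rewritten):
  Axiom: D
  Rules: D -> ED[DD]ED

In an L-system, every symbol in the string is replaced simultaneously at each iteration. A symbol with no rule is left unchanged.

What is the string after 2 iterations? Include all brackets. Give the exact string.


Answer: EED[DD]ED[ED[DD]EDED[DD]ED]EED[DD]ED

Derivation:
Step 0: D
Step 1: ED[DD]ED
Step 2: EED[DD]ED[ED[DD]EDED[DD]ED]EED[DD]ED


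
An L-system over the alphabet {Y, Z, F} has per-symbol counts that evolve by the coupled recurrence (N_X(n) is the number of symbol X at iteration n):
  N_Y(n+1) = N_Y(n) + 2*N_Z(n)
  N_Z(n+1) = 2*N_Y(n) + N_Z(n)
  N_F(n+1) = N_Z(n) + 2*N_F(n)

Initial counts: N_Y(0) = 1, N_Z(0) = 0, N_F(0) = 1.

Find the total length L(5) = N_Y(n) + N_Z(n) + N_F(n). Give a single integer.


Step 0: N_Y=1, N_Z=0, N_F=1, L=2
Step 1: N_Y=1, N_Z=2, N_F=2, L=5
Step 2: N_Y=5, N_Z=4, N_F=6, L=15
Step 3: N_Y=13, N_Z=14, N_F=16, L=43
Step 4: N_Y=41, N_Z=40, N_F=46, L=127
Step 5: N_Y=121, N_Z=122, N_F=132, L=375

Answer: 375


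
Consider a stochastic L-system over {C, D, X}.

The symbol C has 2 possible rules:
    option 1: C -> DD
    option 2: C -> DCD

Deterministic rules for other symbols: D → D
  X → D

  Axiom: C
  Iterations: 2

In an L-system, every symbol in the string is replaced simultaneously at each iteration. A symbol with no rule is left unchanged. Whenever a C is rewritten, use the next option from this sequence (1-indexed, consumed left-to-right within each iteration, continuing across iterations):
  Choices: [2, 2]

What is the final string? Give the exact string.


Step 0: C
Step 1: DCD  (used choices [2])
Step 2: DDCDD  (used choices [2])

Answer: DDCDD


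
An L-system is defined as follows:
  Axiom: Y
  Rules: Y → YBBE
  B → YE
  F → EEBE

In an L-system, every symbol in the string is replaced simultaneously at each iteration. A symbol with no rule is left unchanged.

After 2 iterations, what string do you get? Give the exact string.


Answer: YBBEYEYEE

Derivation:
Step 0: Y
Step 1: YBBE
Step 2: YBBEYEYEE


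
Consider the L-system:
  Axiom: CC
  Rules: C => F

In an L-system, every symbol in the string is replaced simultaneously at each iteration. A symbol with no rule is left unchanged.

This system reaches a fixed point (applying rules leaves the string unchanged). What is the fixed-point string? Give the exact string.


Answer: FF

Derivation:
Step 0: CC
Step 1: FF
Step 2: FF  (unchanged — fixed point at step 1)


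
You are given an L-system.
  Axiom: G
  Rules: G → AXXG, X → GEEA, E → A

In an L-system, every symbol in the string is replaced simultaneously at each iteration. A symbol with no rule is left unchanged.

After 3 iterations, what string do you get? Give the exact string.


Answer: AAXXGAAAAXXGAAAAGEEAGEEAAXXG

Derivation:
Step 0: G
Step 1: AXXG
Step 2: AGEEAGEEAAXXG
Step 3: AAXXGAAAAXXGAAAAGEEAGEEAAXXG


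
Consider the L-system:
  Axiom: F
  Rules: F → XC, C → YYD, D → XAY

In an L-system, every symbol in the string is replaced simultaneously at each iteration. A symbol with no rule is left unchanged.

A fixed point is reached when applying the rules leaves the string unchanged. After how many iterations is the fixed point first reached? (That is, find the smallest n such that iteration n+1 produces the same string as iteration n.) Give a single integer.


Step 0: F
Step 1: XC
Step 2: XYYD
Step 3: XYYXAY
Step 4: XYYXAY  (unchanged — fixed point at step 3)

Answer: 3


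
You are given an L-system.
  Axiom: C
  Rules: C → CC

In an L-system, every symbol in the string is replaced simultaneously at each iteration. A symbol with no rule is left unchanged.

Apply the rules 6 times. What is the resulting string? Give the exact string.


Step 0: C
Step 1: CC
Step 2: CCCC
Step 3: CCCCCCCC
Step 4: CCCCCCCCCCCCCCCC
Step 5: CCCCCCCCCCCCCCCCCCCCCCCCCCCCCCCC
Step 6: CCCCCCCCCCCCCCCCCCCCCCCCCCCCCCCCCCCCCCCCCCCCCCCCCCCCCCCCCCCCCCCC

Answer: CCCCCCCCCCCCCCCCCCCCCCCCCCCCCCCCCCCCCCCCCCCCCCCCCCCCCCCCCCCCCCCC


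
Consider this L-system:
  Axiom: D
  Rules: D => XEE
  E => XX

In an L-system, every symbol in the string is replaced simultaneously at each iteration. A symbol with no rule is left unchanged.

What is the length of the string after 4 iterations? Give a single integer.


Step 0: length = 1
Step 1: length = 3
Step 2: length = 5
Step 3: length = 5
Step 4: length = 5

Answer: 5


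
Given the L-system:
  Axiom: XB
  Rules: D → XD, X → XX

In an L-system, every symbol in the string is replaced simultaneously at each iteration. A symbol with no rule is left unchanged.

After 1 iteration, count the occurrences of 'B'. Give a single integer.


Answer: 1

Derivation:
Step 0: XB  (1 'B')
Step 1: XXB  (1 'B')


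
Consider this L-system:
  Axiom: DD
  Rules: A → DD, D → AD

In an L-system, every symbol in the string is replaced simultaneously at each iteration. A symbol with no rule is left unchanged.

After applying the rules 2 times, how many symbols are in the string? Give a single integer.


Step 0: length = 2
Step 1: length = 4
Step 2: length = 8

Answer: 8


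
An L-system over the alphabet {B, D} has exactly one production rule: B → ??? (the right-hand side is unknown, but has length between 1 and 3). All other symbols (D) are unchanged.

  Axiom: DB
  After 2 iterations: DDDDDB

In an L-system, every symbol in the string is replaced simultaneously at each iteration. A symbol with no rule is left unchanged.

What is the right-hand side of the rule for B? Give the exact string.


Trying B → DDB:
  Step 0: DB
  Step 1: DDDB
  Step 2: DDDDDB
Matches the given result.

Answer: DDB


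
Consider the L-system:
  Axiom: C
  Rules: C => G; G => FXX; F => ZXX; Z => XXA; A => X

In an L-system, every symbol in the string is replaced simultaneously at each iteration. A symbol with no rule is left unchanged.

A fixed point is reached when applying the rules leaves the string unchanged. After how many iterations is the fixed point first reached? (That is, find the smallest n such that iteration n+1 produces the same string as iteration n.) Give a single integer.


Answer: 5

Derivation:
Step 0: C
Step 1: G
Step 2: FXX
Step 3: ZXXXX
Step 4: XXAXXXX
Step 5: XXXXXXX
Step 6: XXXXXXX  (unchanged — fixed point at step 5)


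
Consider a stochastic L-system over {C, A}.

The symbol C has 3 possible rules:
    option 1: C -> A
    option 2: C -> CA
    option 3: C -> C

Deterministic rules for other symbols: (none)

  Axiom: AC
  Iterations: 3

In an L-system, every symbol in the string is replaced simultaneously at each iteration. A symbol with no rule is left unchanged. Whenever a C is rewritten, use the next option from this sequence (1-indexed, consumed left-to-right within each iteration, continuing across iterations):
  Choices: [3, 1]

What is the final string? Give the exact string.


Answer: AA

Derivation:
Step 0: AC
Step 1: AC  (used choices [3])
Step 2: AA  (used choices [1])
Step 3: AA  (used choices [])


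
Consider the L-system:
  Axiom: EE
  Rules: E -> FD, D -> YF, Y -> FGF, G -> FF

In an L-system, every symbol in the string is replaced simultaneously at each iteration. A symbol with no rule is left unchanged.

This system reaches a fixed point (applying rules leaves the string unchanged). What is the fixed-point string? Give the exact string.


Answer: FFFFFFFFFFFF

Derivation:
Step 0: EE
Step 1: FDFD
Step 2: FYFFYF
Step 3: FFGFFFFGFF
Step 4: FFFFFFFFFFFF
Step 5: FFFFFFFFFFFF  (unchanged — fixed point at step 4)


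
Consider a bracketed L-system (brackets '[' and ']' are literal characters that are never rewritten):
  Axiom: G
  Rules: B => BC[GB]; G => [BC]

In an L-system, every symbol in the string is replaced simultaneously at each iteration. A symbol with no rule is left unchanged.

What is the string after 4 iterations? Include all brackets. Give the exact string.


Step 0: G
Step 1: [BC]
Step 2: [BC[GB]C]
Step 3: [BC[GB]C[[BC]BC[GB]]C]
Step 4: [BC[GB]C[[BC]BC[GB]]C[[BC[GB]C]BC[GB]C[[BC]BC[GB]]]C]

Answer: [BC[GB]C[[BC]BC[GB]]C[[BC[GB]C]BC[GB]C[[BC]BC[GB]]]C]


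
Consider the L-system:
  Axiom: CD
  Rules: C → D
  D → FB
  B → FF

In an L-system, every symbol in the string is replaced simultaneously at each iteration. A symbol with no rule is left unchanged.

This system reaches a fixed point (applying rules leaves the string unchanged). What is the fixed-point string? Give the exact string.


Step 0: CD
Step 1: DFB
Step 2: FBFFF
Step 3: FFFFFF
Step 4: FFFFFF  (unchanged — fixed point at step 3)

Answer: FFFFFF


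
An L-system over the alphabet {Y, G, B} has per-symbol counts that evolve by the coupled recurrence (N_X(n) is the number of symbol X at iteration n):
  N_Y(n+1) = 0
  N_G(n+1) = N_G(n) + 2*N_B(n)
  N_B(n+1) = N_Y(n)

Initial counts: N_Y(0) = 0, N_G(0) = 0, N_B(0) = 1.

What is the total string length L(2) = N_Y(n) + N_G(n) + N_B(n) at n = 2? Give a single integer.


Answer: 2

Derivation:
Step 0: N_Y=0, N_G=0, N_B=1, L=1
Step 1: N_Y=0, N_G=2, N_B=0, L=2
Step 2: N_Y=0, N_G=2, N_B=0, L=2


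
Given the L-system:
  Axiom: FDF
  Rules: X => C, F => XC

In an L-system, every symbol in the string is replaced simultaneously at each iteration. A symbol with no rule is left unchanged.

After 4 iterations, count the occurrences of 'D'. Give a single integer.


Step 0: FDF  (1 'D')
Step 1: XCDXC  (1 'D')
Step 2: CCDCC  (1 'D')
Step 3: CCDCC  (1 'D')
Step 4: CCDCC  (1 'D')

Answer: 1


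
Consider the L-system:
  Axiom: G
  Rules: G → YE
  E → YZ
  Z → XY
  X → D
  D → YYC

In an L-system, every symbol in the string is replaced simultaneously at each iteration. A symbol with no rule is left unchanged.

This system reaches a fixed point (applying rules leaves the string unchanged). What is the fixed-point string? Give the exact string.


Step 0: G
Step 1: YE
Step 2: YYZ
Step 3: YYXY
Step 4: YYDY
Step 5: YYYYCY
Step 6: YYYYCY  (unchanged — fixed point at step 5)

Answer: YYYYCY


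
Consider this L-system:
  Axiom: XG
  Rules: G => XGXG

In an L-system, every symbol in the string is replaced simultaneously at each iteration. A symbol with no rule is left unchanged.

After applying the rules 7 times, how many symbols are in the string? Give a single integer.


Step 0: length = 2
Step 1: length = 5
Step 2: length = 11
Step 3: length = 23
Step 4: length = 47
Step 5: length = 95
Step 6: length = 191
Step 7: length = 383

Answer: 383


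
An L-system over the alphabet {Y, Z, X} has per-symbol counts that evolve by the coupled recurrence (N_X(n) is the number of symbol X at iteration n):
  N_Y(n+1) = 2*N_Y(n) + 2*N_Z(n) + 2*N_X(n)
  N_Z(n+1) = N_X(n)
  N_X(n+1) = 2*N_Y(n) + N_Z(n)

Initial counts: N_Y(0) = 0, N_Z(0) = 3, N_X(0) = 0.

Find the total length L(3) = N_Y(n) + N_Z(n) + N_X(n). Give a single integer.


Answer: 117

Derivation:
Step 0: N_Y=0, N_Z=3, N_X=0, L=3
Step 1: N_Y=6, N_Z=0, N_X=3, L=9
Step 2: N_Y=18, N_Z=3, N_X=12, L=33
Step 3: N_Y=66, N_Z=12, N_X=39, L=117


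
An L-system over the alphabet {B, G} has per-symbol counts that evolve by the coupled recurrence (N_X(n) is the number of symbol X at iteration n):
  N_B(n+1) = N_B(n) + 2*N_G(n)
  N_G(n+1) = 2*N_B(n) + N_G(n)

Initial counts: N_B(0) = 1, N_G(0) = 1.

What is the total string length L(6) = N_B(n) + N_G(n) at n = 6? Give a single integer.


Answer: 1458

Derivation:
Step 0: N_B=1, N_G=1, L=2
Step 1: N_B=3, N_G=3, L=6
Step 2: N_B=9, N_G=9, L=18
Step 3: N_B=27, N_G=27, L=54
Step 4: N_B=81, N_G=81, L=162
Step 5: N_B=243, N_G=243, L=486
Step 6: N_B=729, N_G=729, L=1458


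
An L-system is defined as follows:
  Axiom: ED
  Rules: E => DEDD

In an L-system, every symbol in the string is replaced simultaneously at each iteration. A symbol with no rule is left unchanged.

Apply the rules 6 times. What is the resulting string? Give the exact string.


Step 0: ED
Step 1: DEDDD
Step 2: DDEDDDDD
Step 3: DDDEDDDDDDD
Step 4: DDDDEDDDDDDDDD
Step 5: DDDDDEDDDDDDDDDDD
Step 6: DDDDDDEDDDDDDDDDDDDD

Answer: DDDDDDEDDDDDDDDDDDDD


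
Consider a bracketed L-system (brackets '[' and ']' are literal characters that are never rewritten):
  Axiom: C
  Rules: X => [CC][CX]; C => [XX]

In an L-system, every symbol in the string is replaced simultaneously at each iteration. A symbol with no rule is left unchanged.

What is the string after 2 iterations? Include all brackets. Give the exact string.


Answer: [[CC][CX][CC][CX]]

Derivation:
Step 0: C
Step 1: [XX]
Step 2: [[CC][CX][CC][CX]]


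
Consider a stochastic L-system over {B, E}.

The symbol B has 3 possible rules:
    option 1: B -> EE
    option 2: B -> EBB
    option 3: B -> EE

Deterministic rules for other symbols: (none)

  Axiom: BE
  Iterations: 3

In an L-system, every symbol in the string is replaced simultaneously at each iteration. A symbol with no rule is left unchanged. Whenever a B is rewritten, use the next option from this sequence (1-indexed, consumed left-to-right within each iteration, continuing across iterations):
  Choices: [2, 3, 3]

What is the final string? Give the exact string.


Step 0: BE
Step 1: EBBE  (used choices [2])
Step 2: EEEEEE  (used choices [3, 3])
Step 3: EEEEEE  (used choices [])

Answer: EEEEEE


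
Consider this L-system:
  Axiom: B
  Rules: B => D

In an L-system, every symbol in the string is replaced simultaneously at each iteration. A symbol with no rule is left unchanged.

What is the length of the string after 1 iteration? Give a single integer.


Answer: 1

Derivation:
Step 0: length = 1
Step 1: length = 1


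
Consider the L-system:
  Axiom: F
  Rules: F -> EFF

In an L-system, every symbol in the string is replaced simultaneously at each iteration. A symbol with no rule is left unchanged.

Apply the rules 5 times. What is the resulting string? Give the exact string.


Answer: EEEEEFFEFFEEFFEFFEEEFFEFFEEFFEFFEEEEFFEFFEEFFEFFEEEFFEFFEEFFEFF

Derivation:
Step 0: F
Step 1: EFF
Step 2: EEFFEFF
Step 3: EEEFFEFFEEFFEFF
Step 4: EEEEFFEFFEEFFEFFEEEFFEFFEEFFEFF
Step 5: EEEEEFFEFFEEFFEFFEEEFFEFFEEFFEFFEEEEFFEFFEEFFEFFEEEFFEFFEEFFEFF


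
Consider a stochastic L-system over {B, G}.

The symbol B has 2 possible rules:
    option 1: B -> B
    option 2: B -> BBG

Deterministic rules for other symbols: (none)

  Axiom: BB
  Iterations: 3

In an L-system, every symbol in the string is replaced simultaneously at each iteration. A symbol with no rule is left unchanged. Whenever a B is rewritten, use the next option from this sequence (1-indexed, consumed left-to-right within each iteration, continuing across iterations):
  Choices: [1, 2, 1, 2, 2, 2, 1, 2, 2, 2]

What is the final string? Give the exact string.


Step 0: BB
Step 1: BBBG  (used choices [1, 2])
Step 2: BBBGBBGG  (used choices [1, 2, 2])
Step 3: BBGBBBGGBBGBBGGG  (used choices [2, 1, 2, 2, 2])

Answer: BBGBBBGGBBGBBGGG


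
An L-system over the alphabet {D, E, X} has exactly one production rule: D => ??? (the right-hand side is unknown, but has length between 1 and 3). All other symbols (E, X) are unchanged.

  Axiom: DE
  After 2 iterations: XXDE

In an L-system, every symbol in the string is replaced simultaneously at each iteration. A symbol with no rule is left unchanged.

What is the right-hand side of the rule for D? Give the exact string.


Trying D => XD:
  Step 0: DE
  Step 1: XDE
  Step 2: XXDE
Matches the given result.

Answer: XD


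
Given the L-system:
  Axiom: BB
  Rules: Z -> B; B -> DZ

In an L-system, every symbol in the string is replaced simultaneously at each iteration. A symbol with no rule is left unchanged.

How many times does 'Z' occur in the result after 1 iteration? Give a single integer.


Answer: 2

Derivation:
Step 0: BB  (0 'Z')
Step 1: DZDZ  (2 'Z')


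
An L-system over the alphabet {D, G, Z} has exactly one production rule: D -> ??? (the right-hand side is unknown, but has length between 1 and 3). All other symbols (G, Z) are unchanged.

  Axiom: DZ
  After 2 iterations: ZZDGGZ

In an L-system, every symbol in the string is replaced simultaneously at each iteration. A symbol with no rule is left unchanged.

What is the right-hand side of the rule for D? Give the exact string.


Trying D -> ZDG:
  Step 0: DZ
  Step 1: ZDGZ
  Step 2: ZZDGGZ
Matches the given result.

Answer: ZDG


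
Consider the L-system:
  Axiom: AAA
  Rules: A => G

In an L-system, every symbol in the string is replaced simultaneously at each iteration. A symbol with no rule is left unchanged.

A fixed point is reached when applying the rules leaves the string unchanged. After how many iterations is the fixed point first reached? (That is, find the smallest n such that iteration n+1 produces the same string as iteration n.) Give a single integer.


Step 0: AAA
Step 1: GGG
Step 2: GGG  (unchanged — fixed point at step 1)

Answer: 1


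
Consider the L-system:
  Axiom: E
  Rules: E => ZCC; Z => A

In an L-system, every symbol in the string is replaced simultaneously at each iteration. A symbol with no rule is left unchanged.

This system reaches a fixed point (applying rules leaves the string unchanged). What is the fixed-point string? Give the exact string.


Answer: ACC

Derivation:
Step 0: E
Step 1: ZCC
Step 2: ACC
Step 3: ACC  (unchanged — fixed point at step 2)


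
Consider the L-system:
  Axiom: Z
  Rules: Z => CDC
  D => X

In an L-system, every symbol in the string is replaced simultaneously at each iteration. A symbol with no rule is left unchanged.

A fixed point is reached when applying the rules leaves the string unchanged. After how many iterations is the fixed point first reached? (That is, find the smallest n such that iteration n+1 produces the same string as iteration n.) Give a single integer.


Answer: 2

Derivation:
Step 0: Z
Step 1: CDC
Step 2: CXC
Step 3: CXC  (unchanged — fixed point at step 2)


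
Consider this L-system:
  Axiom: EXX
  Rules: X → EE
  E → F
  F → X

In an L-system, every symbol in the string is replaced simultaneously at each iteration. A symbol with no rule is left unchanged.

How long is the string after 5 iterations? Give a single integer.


Step 0: length = 3
Step 1: length = 5
Step 2: length = 5
Step 3: length = 6
Step 4: length = 10
Step 5: length = 10

Answer: 10


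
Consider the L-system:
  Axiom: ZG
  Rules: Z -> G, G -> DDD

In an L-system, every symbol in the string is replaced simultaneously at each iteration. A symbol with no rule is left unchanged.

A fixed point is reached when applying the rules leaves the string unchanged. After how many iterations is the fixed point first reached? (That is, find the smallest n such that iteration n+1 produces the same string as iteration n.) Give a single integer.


Step 0: ZG
Step 1: GDDD
Step 2: DDDDDD
Step 3: DDDDDD  (unchanged — fixed point at step 2)

Answer: 2


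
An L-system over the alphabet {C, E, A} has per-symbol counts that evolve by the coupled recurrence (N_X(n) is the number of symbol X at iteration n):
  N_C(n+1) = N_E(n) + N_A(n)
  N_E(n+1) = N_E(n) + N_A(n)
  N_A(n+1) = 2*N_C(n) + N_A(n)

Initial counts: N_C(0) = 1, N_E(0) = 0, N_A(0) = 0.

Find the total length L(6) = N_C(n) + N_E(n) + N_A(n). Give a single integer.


Step 0: N_C=1, N_E=0, N_A=0, L=1
Step 1: N_C=0, N_E=0, N_A=2, L=2
Step 2: N_C=2, N_E=2, N_A=2, L=6
Step 3: N_C=4, N_E=4, N_A=6, L=14
Step 4: N_C=10, N_E=10, N_A=14, L=34
Step 5: N_C=24, N_E=24, N_A=34, L=82
Step 6: N_C=58, N_E=58, N_A=82, L=198

Answer: 198


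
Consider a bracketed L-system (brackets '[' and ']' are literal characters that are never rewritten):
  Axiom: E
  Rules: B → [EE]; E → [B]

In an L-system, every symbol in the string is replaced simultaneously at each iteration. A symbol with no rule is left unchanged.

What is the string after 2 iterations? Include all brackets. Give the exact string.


Step 0: E
Step 1: [B]
Step 2: [[EE]]

Answer: [[EE]]


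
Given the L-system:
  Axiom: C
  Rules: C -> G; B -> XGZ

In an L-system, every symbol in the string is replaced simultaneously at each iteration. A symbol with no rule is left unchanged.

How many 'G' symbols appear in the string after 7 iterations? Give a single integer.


Step 0: C  (0 'G')
Step 1: G  (1 'G')
Step 2: G  (1 'G')
Step 3: G  (1 'G')
Step 4: G  (1 'G')
Step 5: G  (1 'G')
Step 6: G  (1 'G')
Step 7: G  (1 'G')

Answer: 1


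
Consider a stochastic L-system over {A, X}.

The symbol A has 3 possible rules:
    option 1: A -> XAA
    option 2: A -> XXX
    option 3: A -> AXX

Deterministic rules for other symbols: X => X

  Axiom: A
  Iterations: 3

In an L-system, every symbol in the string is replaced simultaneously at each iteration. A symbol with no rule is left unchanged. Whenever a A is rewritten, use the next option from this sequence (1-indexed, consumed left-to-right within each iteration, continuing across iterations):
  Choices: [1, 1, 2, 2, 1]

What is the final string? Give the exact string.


Step 0: A
Step 1: XAA  (used choices [1])
Step 2: XXAAXXX  (used choices [1, 2])
Step 3: XXXXXXAAXXX  (used choices [2, 1])

Answer: XXXXXXAAXXX


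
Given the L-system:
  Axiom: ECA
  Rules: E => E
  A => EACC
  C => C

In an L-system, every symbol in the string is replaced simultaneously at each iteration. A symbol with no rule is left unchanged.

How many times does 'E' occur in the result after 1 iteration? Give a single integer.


Answer: 2

Derivation:
Step 0: ECA  (1 'E')
Step 1: ECEACC  (2 'E')


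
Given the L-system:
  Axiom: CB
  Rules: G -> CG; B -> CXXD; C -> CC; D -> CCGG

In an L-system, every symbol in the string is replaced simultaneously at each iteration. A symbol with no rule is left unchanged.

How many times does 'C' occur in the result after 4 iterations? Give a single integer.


Step 0: CB  (1 'C')
Step 1: CCCXXD  (3 'C')
Step 2: CCCCCCXXCCGG  (8 'C')
Step 3: CCCCCCCCCCCCXXCCCCCGCG  (18 'C')
Step 4: CCCCCCCCCCCCCCCCCCCCCCCCXXCCCCCCCCCCCGCCCG  (38 'C')

Answer: 38


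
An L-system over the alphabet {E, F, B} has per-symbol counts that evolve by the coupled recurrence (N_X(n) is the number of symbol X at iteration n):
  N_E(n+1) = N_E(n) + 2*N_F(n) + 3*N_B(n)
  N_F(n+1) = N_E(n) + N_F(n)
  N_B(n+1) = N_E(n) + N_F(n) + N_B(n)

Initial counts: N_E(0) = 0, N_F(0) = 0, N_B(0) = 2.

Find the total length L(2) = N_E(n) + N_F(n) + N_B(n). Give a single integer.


Answer: 26

Derivation:
Step 0: N_E=0, N_F=0, N_B=2, L=2
Step 1: N_E=6, N_F=0, N_B=2, L=8
Step 2: N_E=12, N_F=6, N_B=8, L=26


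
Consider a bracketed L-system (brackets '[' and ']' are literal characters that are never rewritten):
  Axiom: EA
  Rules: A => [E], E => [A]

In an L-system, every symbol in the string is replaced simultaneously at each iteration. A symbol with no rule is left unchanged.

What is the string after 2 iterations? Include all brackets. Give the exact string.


Step 0: EA
Step 1: [A][E]
Step 2: [[E]][[A]]

Answer: [[E]][[A]]


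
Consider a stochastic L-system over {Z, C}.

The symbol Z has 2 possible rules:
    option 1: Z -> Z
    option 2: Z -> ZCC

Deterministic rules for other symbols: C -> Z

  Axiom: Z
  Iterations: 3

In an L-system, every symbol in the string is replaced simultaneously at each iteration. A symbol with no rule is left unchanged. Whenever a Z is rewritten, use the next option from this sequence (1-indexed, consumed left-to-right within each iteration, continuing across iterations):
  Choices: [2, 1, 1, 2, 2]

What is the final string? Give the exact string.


Answer: ZZCCZCC

Derivation:
Step 0: Z
Step 1: ZCC  (used choices [2])
Step 2: ZZZ  (used choices [1])
Step 3: ZZCCZCC  (used choices [1, 2, 2])


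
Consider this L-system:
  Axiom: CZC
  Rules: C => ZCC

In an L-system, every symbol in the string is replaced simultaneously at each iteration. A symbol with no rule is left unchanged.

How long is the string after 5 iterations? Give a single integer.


Step 0: length = 3
Step 1: length = 7
Step 2: length = 15
Step 3: length = 31
Step 4: length = 63
Step 5: length = 127

Answer: 127


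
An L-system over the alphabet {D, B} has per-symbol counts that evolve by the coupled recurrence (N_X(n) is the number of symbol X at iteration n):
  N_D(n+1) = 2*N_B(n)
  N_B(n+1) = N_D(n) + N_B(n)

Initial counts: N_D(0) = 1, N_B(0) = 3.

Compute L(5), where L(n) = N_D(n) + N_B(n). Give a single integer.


Answer: 150

Derivation:
Step 0: N_D=1, N_B=3, L=4
Step 1: N_D=6, N_B=4, L=10
Step 2: N_D=8, N_B=10, L=18
Step 3: N_D=20, N_B=18, L=38
Step 4: N_D=36, N_B=38, L=74
Step 5: N_D=76, N_B=74, L=150


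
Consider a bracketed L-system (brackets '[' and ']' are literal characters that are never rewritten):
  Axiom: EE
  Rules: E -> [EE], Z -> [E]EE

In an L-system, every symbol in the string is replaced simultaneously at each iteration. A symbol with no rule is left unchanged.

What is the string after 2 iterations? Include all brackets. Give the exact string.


Step 0: EE
Step 1: [EE][EE]
Step 2: [[EE][EE]][[EE][EE]]

Answer: [[EE][EE]][[EE][EE]]


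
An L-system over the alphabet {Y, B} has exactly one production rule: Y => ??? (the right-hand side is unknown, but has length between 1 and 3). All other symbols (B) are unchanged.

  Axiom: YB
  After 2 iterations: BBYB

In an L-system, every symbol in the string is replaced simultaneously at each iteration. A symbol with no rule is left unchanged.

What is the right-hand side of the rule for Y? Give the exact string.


Trying Y => BY:
  Step 0: YB
  Step 1: BYB
  Step 2: BBYB
Matches the given result.

Answer: BY


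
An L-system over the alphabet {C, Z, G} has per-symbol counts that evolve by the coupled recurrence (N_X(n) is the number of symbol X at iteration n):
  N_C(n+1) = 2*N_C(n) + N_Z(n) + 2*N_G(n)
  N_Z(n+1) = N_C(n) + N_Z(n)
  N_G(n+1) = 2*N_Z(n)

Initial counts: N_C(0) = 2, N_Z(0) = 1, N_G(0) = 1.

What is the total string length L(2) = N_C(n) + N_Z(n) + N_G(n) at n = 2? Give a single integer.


Answer: 37

Derivation:
Step 0: N_C=2, N_Z=1, N_G=1, L=4
Step 1: N_C=7, N_Z=3, N_G=2, L=12
Step 2: N_C=21, N_Z=10, N_G=6, L=37


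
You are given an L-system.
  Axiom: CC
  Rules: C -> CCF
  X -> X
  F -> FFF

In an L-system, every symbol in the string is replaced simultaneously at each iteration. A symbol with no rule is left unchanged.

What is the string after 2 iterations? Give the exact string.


Step 0: CC
Step 1: CCFCCF
Step 2: CCFCCFFFFCCFCCFFFF

Answer: CCFCCFFFFCCFCCFFFF


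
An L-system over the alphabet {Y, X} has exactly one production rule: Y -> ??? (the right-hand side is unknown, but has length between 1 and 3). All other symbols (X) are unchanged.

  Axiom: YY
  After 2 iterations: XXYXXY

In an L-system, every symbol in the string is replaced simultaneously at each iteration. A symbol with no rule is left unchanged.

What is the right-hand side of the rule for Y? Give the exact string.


Answer: XY

Derivation:
Trying Y -> XY:
  Step 0: YY
  Step 1: XYXY
  Step 2: XXYXXY
Matches the given result.


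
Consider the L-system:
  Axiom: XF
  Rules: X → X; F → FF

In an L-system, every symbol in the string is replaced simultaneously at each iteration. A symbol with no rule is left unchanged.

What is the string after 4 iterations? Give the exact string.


Answer: XFFFFFFFFFFFFFFFF

Derivation:
Step 0: XF
Step 1: XFF
Step 2: XFFFF
Step 3: XFFFFFFFF
Step 4: XFFFFFFFFFFFFFFFF


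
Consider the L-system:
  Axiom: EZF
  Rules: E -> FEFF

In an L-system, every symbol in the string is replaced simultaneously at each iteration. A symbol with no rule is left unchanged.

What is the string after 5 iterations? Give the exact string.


Answer: FFFFFEFFFFFFFFFFZF

Derivation:
Step 0: EZF
Step 1: FEFFZF
Step 2: FFEFFFFZF
Step 3: FFFEFFFFFFZF
Step 4: FFFFEFFFFFFFFZF
Step 5: FFFFFEFFFFFFFFFFZF


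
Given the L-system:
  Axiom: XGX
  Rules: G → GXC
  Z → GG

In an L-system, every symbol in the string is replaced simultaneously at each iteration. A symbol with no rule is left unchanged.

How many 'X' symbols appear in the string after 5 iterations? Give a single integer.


Step 0: XGX  (2 'X')
Step 1: XGXCX  (3 'X')
Step 2: XGXCXCX  (4 'X')
Step 3: XGXCXCXCX  (5 'X')
Step 4: XGXCXCXCXCX  (6 'X')
Step 5: XGXCXCXCXCXCX  (7 'X')

Answer: 7


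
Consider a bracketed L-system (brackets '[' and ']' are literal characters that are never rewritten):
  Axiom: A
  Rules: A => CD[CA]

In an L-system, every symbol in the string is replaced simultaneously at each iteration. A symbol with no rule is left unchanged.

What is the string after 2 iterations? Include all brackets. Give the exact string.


Answer: CD[CCD[CA]]

Derivation:
Step 0: A
Step 1: CD[CA]
Step 2: CD[CCD[CA]]


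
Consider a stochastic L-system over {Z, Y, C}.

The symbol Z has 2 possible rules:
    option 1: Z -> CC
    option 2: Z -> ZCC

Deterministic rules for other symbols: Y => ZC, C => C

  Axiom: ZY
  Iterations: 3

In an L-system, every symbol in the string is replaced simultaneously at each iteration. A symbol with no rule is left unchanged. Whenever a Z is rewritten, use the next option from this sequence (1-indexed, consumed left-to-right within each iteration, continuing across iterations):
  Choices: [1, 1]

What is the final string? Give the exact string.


Step 0: ZY
Step 1: CCZC  (used choices [1])
Step 2: CCCCC  (used choices [1])
Step 3: CCCCC  (used choices [])

Answer: CCCCC


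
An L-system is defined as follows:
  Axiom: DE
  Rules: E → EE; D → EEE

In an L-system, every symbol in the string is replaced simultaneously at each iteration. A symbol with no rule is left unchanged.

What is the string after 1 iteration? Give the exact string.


Answer: EEEEE

Derivation:
Step 0: DE
Step 1: EEEEE


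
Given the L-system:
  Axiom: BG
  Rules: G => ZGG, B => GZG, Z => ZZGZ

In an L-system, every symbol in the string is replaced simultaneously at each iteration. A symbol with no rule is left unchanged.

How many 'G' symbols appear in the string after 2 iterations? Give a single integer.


Step 0: BG  (1 'G')
Step 1: GZGZGG  (4 'G')
Step 2: ZGGZZGZZGGZZGZZGGZGG  (10 'G')

Answer: 10


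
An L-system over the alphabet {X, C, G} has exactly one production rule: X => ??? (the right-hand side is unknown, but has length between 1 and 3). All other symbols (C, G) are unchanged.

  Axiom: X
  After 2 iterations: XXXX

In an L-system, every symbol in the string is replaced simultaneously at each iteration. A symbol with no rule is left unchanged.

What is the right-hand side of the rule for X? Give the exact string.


Answer: XX

Derivation:
Trying X => XX:
  Step 0: X
  Step 1: XX
  Step 2: XXXX
Matches the given result.


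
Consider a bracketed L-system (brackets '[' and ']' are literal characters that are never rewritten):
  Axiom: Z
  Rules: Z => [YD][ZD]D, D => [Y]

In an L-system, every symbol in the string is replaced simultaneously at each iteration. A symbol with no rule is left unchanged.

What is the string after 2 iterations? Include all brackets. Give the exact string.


Step 0: Z
Step 1: [YD][ZD]D
Step 2: [Y[Y]][[YD][ZD]D[Y]][Y]

Answer: [Y[Y]][[YD][ZD]D[Y]][Y]


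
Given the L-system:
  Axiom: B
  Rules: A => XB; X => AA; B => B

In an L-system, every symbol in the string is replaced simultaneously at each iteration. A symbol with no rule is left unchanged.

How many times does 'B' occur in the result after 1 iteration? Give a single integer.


Step 0: B  (1 'B')
Step 1: B  (1 'B')

Answer: 1
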